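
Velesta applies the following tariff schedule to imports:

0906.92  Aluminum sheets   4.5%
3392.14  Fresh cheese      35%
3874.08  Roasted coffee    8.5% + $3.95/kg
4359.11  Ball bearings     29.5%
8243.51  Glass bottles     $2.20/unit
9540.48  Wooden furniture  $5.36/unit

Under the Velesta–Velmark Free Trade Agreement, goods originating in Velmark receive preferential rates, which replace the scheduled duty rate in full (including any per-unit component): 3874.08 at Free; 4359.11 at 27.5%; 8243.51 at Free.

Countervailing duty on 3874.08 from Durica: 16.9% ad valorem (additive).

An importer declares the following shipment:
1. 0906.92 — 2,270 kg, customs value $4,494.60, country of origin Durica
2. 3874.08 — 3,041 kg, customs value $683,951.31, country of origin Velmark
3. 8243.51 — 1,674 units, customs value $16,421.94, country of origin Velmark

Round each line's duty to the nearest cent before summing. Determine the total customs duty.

Line 1 (0906.92, Durica, 2,270 kg, $4,494.60):
Base rate for 0906.92 is 4.5%.
Duty = $4,494.60 × 4.5% = $202.26.
Line 2 (3874.08, Velmark, 3,041 kg, $683,951.31):
Base rate for 3874.08 is 8.5% + $3.95/kg.
Origin Velmark qualifies under the Velesta–Velmark agreement and 3874.08 is covered: preferential rate Free applies instead.
The additional-duty order on 3874.08 targets Durica, not Velmark; it does not apply.
Duty = $683,951.31 × 0% = $0.00.
Line 3 (8243.51, Velmark, 1,674 units, $16,421.94):
Base rate for 8243.51 is $2.20/unit.
Origin Velmark qualifies under the Velesta–Velmark agreement and 8243.51 is covered: preferential rate Free applies instead.
Duty = $16,421.94 × 0% = $0.00.
Total = $202.26 + $0.00 + $0.00 = $202.26.

$202.26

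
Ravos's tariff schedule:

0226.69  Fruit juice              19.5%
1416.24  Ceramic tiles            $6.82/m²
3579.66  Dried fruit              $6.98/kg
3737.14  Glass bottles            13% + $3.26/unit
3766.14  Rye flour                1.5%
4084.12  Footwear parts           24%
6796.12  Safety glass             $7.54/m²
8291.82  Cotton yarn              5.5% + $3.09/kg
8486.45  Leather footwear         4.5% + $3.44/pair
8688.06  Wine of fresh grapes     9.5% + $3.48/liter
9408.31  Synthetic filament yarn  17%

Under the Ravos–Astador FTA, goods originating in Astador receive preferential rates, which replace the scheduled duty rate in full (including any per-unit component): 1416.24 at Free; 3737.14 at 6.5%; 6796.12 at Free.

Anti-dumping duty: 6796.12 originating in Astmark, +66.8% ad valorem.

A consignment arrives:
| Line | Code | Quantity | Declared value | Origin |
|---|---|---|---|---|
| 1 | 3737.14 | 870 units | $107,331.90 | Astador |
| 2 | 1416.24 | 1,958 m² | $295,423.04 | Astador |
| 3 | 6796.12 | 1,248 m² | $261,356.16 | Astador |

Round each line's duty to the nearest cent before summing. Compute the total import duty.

$6,976.57

Line 1 (3737.14, Astador, 870 units, $107,331.90):
Base rate for 3737.14 is 13% + $3.26/unit.
Origin Astador qualifies under the Ravos–Astador agreement and 3737.14 is covered: preferential rate 6.5% applies instead.
Duty = $107,331.90 × 6.5% = $6,976.57.
Line 2 (1416.24, Astador, 1,958 m², $295,423.04):
Base rate for 1416.24 is $6.82/m².
Origin Astador qualifies under the Ravos–Astador agreement and 1416.24 is covered: preferential rate Free applies instead.
Duty = $295,423.04 × 0% = $0.00.
Line 3 (6796.12, Astador, 1,248 m², $261,356.16):
Base rate for 6796.12 is $7.54/m².
Origin Astador qualifies under the Ravos–Astador agreement and 6796.12 is covered: preferential rate Free applies instead.
The additional-duty order on 6796.12 targets Astmark, not Astador; it does not apply.
Duty = $261,356.16 × 0% = $0.00.
Total = $6,976.57 + $0.00 + $0.00 = $6,976.57.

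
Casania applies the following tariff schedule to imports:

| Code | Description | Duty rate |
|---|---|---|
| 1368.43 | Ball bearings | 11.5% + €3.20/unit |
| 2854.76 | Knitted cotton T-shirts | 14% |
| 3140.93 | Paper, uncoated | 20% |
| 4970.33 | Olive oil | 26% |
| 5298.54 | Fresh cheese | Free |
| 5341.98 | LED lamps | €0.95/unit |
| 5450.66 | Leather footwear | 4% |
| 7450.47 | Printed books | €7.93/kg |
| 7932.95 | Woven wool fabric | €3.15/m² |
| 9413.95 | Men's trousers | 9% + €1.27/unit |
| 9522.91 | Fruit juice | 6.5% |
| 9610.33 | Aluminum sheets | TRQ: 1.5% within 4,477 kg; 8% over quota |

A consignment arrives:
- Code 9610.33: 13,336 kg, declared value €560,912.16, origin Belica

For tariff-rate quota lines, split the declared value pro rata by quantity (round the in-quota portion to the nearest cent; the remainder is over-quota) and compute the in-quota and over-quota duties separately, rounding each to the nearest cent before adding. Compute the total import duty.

€32,633.30

Line 1 (9610.33, Belica, 13,336 kg, €560,912.16):
Code 9610.33 is under a tariff-rate quota (threshold 4,477 kg). In-quota: 4,477 kg at 1.5%; over-quota: 8,859 kg at 8%.
Pro-rata value split: in-quota = €560,912.16 × 4,477/13,336 = €188,302.62; over-quota = €560,912.16 − €188,302.62 = €372,609.54.
In-quota duty = €188,302.62 × 1.5% = €2,824.54. Over-quota duty = €372,609.54 × 8% = €29,808.76.
Line duty = €2,824.54 + €29,808.76 = €32,633.30.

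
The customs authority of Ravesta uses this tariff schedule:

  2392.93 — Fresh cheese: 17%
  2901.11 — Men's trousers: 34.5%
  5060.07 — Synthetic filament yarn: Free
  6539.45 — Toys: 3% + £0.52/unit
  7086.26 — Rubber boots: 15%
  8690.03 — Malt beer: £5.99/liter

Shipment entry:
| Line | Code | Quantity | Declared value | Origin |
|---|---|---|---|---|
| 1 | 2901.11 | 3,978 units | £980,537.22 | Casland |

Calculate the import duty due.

£338,285.34

Line 1 (2901.11, Casland, 3,978 units, £980,537.22):
Base rate for 2901.11 is 34.5%.
Duty = £980,537.22 × 34.5% = £338,285.34.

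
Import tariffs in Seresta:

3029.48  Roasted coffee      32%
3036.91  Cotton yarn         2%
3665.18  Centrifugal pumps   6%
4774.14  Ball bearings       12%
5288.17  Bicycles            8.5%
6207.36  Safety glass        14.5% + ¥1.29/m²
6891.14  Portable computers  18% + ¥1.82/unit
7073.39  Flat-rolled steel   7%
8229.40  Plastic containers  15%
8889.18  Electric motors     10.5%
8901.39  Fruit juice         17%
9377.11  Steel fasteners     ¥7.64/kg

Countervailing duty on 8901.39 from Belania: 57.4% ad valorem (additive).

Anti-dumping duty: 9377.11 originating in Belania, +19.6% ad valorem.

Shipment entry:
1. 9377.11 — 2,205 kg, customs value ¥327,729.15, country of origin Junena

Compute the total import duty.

¥16,846.20

Line 1 (9377.11, Junena, 2,205 kg, ¥327,729.15):
Base rate for 9377.11 is ¥7.64/kg.
The additional-duty order on 9377.11 targets Belania, not Junena; it does not apply.
Duty = 2,205 × ¥7.64 = ¥16,846.20.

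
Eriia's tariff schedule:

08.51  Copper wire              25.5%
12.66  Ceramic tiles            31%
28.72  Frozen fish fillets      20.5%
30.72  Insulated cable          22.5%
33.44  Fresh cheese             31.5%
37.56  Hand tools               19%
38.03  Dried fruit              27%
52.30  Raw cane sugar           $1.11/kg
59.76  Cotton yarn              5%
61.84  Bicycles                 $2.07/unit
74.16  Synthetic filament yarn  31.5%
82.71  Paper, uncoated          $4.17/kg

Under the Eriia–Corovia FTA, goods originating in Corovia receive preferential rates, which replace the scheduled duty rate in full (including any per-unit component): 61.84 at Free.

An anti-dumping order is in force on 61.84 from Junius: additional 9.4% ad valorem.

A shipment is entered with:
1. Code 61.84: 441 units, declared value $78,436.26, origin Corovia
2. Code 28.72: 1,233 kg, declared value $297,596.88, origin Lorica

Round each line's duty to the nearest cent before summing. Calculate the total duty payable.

Line 1 (61.84, Corovia, 441 units, $78,436.26):
Base rate for 61.84 is $2.07/unit.
Origin Corovia qualifies under the Eriia–Corovia agreement and 61.84 is covered: preferential rate Free applies instead.
The additional-duty order on 61.84 targets Junius, not Corovia; it does not apply.
Duty = $78,436.26 × 0% = $0.00.
Line 2 (28.72, Lorica, 1,233 kg, $297,596.88):
Base rate for 28.72 is 20.5%.
Duty = $297,596.88 × 20.5% = $61,007.36.
Total = $0.00 + $61,007.36 = $61,007.36.

$61,007.36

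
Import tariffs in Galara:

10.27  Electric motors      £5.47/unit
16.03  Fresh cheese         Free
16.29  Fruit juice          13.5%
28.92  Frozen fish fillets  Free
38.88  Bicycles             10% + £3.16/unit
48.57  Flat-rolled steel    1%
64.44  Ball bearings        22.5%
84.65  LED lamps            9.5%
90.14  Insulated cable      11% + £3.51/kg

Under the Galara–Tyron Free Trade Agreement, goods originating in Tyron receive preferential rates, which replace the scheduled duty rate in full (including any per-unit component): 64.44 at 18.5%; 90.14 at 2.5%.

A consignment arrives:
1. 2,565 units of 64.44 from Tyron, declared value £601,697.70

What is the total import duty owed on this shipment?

£111,314.07

Line 1 (64.44, Tyron, 2,565 units, £601,697.70):
Base rate for 64.44 is 22.5%.
Origin Tyron qualifies under the Galara–Tyron agreement and 64.44 is covered: preferential rate 18.5% applies instead.
Duty = £601,697.70 × 18.5% = £111,314.07.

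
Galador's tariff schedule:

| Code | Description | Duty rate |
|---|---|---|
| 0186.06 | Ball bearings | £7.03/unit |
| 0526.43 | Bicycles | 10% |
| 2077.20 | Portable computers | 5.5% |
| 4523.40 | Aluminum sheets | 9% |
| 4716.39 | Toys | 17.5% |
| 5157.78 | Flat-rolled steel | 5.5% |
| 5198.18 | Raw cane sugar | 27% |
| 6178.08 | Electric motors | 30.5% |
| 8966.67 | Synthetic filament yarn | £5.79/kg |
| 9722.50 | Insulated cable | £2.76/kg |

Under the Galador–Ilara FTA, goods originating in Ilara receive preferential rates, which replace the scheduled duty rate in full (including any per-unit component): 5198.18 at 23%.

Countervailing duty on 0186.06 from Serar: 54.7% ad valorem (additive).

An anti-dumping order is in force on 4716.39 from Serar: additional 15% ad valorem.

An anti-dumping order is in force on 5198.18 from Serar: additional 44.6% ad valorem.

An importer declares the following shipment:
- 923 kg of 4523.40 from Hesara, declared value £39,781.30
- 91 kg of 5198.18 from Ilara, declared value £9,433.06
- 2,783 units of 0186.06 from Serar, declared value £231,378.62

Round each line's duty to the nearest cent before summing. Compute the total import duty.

Line 1 (4523.40, Hesara, 923 kg, £39,781.30):
Base rate for 4523.40 is 9%.
Duty = £39,781.30 × 9% = £3,580.32.
Line 2 (5198.18, Ilara, 91 kg, £9,433.06):
Base rate for 5198.18 is 27%.
Origin Ilara qualifies under the Galador–Ilara agreement and 5198.18 is covered: preferential rate 23% applies instead.
The additional-duty order on 5198.18 targets Serar, not Ilara; it does not apply.
Duty = £9,433.06 × 23% = £2,169.60.
Line 3 (0186.06, Serar, 2,783 units, £231,378.62):
Base rate for 0186.06 is £7.03/unit.
Additional duty on 0186.06 from Serar: +54.7% ad valorem. Applied ad valorem rate = 54.7%.
Duty = £231,378.62 × 54.7% + 2,783 × £7.03 = £146,128.60.
Total = £3,580.32 + £2,169.60 + £146,128.60 = £151,878.52.

£151,878.52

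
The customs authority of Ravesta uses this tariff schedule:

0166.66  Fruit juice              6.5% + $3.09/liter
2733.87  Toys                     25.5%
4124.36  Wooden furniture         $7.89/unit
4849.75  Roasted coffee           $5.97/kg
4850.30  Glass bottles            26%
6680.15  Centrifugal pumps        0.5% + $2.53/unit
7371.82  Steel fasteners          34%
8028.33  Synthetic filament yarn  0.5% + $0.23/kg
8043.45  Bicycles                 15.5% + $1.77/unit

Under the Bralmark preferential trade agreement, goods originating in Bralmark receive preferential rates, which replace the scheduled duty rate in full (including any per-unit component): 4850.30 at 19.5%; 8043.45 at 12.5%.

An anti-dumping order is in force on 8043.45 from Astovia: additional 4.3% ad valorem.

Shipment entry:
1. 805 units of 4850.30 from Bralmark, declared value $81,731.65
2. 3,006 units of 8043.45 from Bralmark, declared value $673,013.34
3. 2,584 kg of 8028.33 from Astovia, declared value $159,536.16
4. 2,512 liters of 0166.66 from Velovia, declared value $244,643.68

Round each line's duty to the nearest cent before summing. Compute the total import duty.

Line 1 (4850.30, Bralmark, 805 units, $81,731.65):
Base rate for 4850.30 is 26%.
Origin Bralmark qualifies under the Ravesta–Bralmark agreement and 4850.30 is covered: preferential rate 19.5% applies instead.
Duty = $81,731.65 × 19.5% = $15,937.67.
Line 2 (8043.45, Bralmark, 3,006 units, $673,013.34):
Base rate for 8043.45 is 15.5% + $1.77/unit.
Origin Bralmark qualifies under the Ravesta–Bralmark agreement and 8043.45 is covered: preferential rate 12.5% applies instead.
The additional-duty order on 8043.45 targets Astovia, not Bralmark; it does not apply.
Duty = $673,013.34 × 12.5% = $84,126.67.
Line 3 (8028.33, Astovia, 2,584 kg, $159,536.16):
Base rate for 8028.33 is 0.5% + $0.23/kg.
Duty = $159,536.16 × 0.5% + 2,584 × $0.23 = $1,392.00.
Line 4 (0166.66, Velovia, 2,512 liters, $244,643.68):
Base rate for 0166.66 is 6.5% + $3.09/liter.
Duty = $244,643.68 × 6.5% + 2,512 × $3.09 = $23,663.92.
Total = $15,937.67 + $84,126.67 + $1,392.00 + $23,663.92 = $125,120.26.

$125,120.26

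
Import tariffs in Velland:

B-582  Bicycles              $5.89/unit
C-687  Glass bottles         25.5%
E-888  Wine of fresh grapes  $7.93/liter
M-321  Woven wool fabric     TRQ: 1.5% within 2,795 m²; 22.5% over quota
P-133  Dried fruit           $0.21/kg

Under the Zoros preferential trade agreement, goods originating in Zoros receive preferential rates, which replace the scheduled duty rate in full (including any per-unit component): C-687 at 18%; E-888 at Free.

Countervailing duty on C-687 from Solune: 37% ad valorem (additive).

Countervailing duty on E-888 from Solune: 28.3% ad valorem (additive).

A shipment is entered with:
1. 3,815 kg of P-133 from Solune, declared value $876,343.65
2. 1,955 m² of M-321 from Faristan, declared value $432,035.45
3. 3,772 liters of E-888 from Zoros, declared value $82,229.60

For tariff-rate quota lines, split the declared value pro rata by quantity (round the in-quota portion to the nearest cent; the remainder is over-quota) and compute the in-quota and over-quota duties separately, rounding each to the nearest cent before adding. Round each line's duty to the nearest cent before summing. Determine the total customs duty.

Line 1 (P-133, Solune, 3,815 kg, $876,343.65):
Base rate for P-133 is $0.21/kg.
Duty = 3,815 × $0.21 = $801.15.
Line 2 (M-321, Faristan, 1,955 m², $432,035.45):
Code M-321 is under a tariff-rate quota (threshold 2,795 m²). Quantity 1,955 m² is within the quota, so the in-quota rate 1.5% applies to the full value.
Duty = $432,035.45 × 1.5% = $6,480.53.
Line 3 (E-888, Zoros, 3,772 liters, $82,229.60):
Base rate for E-888 is $7.93/liter.
Origin Zoros qualifies under the Velland–Zoros agreement and E-888 is covered: preferential rate Free applies instead.
The additional-duty order on E-888 targets Solune, not Zoros; it does not apply.
Duty = $82,229.60 × 0% = $0.00.
Total = $801.15 + $6,480.53 + $0.00 = $7,281.68.

$7,281.68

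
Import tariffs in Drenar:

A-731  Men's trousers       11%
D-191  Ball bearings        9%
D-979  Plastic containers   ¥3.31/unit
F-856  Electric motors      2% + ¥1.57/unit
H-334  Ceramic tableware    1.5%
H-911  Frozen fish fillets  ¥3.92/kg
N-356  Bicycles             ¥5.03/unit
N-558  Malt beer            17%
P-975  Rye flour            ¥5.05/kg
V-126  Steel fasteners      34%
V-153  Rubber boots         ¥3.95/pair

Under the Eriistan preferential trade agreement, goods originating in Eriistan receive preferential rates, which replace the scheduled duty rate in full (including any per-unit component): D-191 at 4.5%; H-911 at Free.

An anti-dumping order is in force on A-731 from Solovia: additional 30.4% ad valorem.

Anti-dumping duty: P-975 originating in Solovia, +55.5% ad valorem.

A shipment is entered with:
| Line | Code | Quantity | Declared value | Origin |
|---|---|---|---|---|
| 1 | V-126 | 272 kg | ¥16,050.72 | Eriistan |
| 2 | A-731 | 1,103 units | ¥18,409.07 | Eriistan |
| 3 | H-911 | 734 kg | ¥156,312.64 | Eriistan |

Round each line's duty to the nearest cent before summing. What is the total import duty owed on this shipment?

Line 1 (V-126, Eriistan, 272 kg, ¥16,050.72):
Base rate for V-126 is 34%.
Origin Eriistan is the FTA partner but V-126 is not on the preference list; base rate stands.
Duty = ¥16,050.72 × 34% = ¥5,457.24.
Line 2 (A-731, Eriistan, 1,103 units, ¥18,409.07):
Base rate for A-731 is 11%.
Origin Eriistan is the FTA partner but A-731 is not on the preference list; base rate stands.
The additional-duty order on A-731 targets Solovia, not Eriistan; it does not apply.
Duty = ¥18,409.07 × 11% = ¥2,025.00.
Line 3 (H-911, Eriistan, 734 kg, ¥156,312.64):
Base rate for H-911 is ¥3.92/kg.
Origin Eriistan qualifies under the Drenar–Eriistan agreement and H-911 is covered: preferential rate Free applies instead.
Duty = ¥156,312.64 × 0% = ¥0.00.
Total = ¥5,457.24 + ¥2,025.00 + ¥0.00 = ¥7,482.24.

¥7,482.24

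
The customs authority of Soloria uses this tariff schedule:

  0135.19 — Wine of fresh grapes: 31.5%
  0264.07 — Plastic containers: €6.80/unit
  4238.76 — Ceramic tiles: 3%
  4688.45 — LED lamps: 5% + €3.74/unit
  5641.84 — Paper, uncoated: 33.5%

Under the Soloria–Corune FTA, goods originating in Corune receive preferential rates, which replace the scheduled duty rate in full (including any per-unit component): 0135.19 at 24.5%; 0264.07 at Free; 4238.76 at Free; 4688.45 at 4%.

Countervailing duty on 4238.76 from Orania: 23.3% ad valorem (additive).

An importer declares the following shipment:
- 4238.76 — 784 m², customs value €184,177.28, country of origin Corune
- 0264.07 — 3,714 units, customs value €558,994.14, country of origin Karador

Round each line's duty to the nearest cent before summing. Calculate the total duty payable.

€25,255.20

Line 1 (4238.76, Corune, 784 m², €184,177.28):
Base rate for 4238.76 is 3%.
Origin Corune qualifies under the Soloria–Corune agreement and 4238.76 is covered: preferential rate Free applies instead.
The additional-duty order on 4238.76 targets Orania, not Corune; it does not apply.
Duty = €184,177.28 × 0% = €0.00.
Line 2 (0264.07, Karador, 3,714 units, €558,994.14):
Base rate for 0264.07 is €6.80/unit.
0264.07 has an FTA preferential rate, but origin Karador is not Corune; base rate stands.
Duty = 3,714 × €6.80 = €25,255.20.
Total = €0.00 + €25,255.20 = €25,255.20.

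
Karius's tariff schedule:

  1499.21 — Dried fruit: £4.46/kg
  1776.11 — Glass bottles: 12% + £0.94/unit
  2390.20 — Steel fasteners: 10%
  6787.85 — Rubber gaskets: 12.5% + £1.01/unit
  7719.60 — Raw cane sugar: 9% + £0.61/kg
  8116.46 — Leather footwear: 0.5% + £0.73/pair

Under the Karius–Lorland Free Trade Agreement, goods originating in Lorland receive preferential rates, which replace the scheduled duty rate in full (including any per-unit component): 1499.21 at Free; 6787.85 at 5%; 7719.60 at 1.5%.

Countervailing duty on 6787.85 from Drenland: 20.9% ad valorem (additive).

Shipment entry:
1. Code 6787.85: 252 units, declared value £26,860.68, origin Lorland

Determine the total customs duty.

£1,343.03

Line 1 (6787.85, Lorland, 252 units, £26,860.68):
Base rate for 6787.85 is 12.5% + £1.01/unit.
Origin Lorland qualifies under the Karius–Lorland agreement and 6787.85 is covered: preferential rate 5% applies instead.
The additional-duty order on 6787.85 targets Drenland, not Lorland; it does not apply.
Duty = £26,860.68 × 5% = £1,343.03.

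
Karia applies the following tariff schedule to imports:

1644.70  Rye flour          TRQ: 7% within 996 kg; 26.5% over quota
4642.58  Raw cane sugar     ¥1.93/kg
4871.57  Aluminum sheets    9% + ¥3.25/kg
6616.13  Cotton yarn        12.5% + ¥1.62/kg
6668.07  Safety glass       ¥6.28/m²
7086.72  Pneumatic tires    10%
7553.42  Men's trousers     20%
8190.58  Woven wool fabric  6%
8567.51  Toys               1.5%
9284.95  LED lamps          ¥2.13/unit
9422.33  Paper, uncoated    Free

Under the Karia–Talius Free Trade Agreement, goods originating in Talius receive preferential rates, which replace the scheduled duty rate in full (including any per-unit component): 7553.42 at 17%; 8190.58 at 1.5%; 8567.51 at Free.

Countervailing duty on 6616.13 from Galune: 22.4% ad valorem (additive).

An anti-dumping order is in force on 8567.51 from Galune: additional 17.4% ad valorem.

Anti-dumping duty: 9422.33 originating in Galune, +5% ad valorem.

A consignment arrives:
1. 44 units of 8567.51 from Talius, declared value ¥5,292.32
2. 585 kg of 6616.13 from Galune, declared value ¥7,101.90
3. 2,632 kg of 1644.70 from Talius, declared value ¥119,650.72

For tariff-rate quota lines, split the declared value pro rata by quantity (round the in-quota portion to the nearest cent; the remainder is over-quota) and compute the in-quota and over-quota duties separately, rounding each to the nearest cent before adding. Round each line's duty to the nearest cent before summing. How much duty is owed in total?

¥26,304.46

Line 1 (8567.51, Talius, 44 units, ¥5,292.32):
Base rate for 8567.51 is 1.5%.
Origin Talius qualifies under the Karia–Talius agreement and 8567.51 is covered: preferential rate Free applies instead.
The additional-duty order on 8567.51 targets Galune, not Talius; it does not apply.
Duty = ¥5,292.32 × 0% = ¥0.00.
Line 2 (6616.13, Galune, 585 kg, ¥7,101.90):
Base rate for 6616.13 is 12.5% + ¥1.62/kg.
Additional duty on 6616.13 from Galune: +22.4%. Applied ad valorem rate: 12.5% + 22.4% = 34.9%.
Duty = ¥7,101.90 × 34.9% + 585 × ¥1.62 = ¥3,426.26.
Line 3 (1644.70, Talius, 2,632 kg, ¥119,650.72):
Code 1644.70 is under a tariff-rate quota (threshold 996 kg). In-quota: 996 kg at 7%; over-quota: 1,636 kg at 26.5%.
Pro-rata value split: in-quota = ¥119,650.72 × 996/2,632 = ¥45,278.16; over-quota = ¥119,650.72 − ¥45,278.16 = ¥74,372.56.
In-quota duty = ¥45,278.16 × 7% = ¥3,169.47. Over-quota duty = ¥74,372.56 × 26.5% = ¥19,708.73.
Line duty = ¥3,169.47 + ¥19,708.73 = ¥22,878.20.
Total = ¥0.00 + ¥3,426.26 + ¥22,878.20 = ¥26,304.46.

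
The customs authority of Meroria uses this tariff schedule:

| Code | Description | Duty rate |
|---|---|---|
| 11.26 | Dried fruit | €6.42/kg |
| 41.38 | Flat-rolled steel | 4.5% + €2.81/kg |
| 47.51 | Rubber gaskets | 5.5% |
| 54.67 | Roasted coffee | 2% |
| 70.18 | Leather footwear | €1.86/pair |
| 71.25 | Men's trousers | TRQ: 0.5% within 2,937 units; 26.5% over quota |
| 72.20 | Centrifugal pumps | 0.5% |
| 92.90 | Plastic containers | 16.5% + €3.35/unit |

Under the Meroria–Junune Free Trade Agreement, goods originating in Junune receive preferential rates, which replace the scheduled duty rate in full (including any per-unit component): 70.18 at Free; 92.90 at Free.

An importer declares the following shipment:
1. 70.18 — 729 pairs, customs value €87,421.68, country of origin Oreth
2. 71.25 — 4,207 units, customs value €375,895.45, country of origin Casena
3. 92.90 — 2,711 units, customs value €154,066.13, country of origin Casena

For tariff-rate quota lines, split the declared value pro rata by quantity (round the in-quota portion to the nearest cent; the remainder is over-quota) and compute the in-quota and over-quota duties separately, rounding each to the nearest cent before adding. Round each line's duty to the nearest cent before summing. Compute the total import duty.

€67,241.54

Line 1 (70.18, Oreth, 729 pairs, €87,421.68):
Base rate for 70.18 is €1.86/pair.
70.18 has an FTA preferential rate, but origin Oreth is not Junune; base rate stands.
Duty = 729 × €1.86 = €1,355.94.
Line 2 (71.25, Casena, 4,207 units, €375,895.45):
Code 71.25 is under a tariff-rate quota (threshold 2,937 units). In-quota: 2,937 units at 0.5%; over-quota: 1,270 units at 26.5%.
Pro-rata value split: in-quota = €375,895.45 × 2,937/4,207 = €262,420.95; over-quota = €375,895.45 − €262,420.95 = €113,474.50.
In-quota duty = €262,420.95 × 0.5% = €1,312.10. Over-quota duty = €113,474.50 × 26.5% = €30,070.74.
Line duty = €1,312.10 + €30,070.74 = €31,382.84.
Line 3 (92.90, Casena, 2,711 units, €154,066.13):
Base rate for 92.90 is 16.5% + €3.35/unit.
92.90 has an FTA preferential rate, but origin Casena is not Junune; base rate stands.
Duty = €154,066.13 × 16.5% + 2,711 × €3.35 = €34,502.76.
Total = €1,355.94 + €31,382.84 + €34,502.76 = €67,241.54.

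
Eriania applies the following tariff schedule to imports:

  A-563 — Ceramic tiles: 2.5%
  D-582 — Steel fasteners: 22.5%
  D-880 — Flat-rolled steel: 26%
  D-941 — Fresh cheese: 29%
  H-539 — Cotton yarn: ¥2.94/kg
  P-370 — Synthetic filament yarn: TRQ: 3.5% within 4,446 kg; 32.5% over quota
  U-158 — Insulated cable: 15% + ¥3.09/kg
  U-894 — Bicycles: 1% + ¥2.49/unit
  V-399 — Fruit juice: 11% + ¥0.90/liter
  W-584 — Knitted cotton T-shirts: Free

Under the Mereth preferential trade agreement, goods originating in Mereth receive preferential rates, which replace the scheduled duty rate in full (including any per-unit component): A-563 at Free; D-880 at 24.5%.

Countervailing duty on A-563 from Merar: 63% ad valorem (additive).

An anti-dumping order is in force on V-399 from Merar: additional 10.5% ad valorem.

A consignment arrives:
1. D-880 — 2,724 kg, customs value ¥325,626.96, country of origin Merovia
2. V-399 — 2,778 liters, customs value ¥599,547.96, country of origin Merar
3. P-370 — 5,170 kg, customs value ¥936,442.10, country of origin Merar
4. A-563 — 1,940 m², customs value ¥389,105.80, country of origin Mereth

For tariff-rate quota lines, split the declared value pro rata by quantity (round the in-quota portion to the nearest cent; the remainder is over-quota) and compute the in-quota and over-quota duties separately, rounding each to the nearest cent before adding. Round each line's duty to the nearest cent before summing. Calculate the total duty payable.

Line 1 (D-880, Merovia, 2,724 kg, ¥325,626.96):
Base rate for D-880 is 26%.
D-880 has an FTA preferential rate, but origin Merovia is not Mereth; base rate stands.
Duty = ¥325,626.96 × 26% = ¥84,663.01.
Line 2 (V-399, Merar, 2,778 liters, ¥599,547.96):
Base rate for V-399 is 11% + ¥0.90/liter.
Additional duty on V-399 from Merar: +10.5%. Applied ad valorem rate: 11% + 10.5% = 21.5%.
Duty = ¥599,547.96 × 21.5% + 2,778 × ¥0.90 = ¥131,403.01.
Line 3 (P-370, Merar, 5,170 kg, ¥936,442.10):
Code P-370 is under a tariff-rate quota (threshold 4,446 kg). In-quota: 4,446 kg at 3.5%; over-quota: 724 kg at 32.5%.
Pro-rata value split: in-quota = ¥936,442.10 × 4,446/5,170 = ¥805,303.98; over-quota = ¥936,442.10 − ¥805,303.98 = ¥131,138.12.
In-quota duty = ¥805,303.98 × 3.5% = ¥28,185.64. Over-quota duty = ¥131,138.12 × 32.5% = ¥42,619.89.
Line duty = ¥28,185.64 + ¥42,619.89 = ¥70,805.53.
Line 4 (A-563, Mereth, 1,940 m², ¥389,105.80):
Base rate for A-563 is 2.5%.
Origin Mereth qualifies under the Eriania–Mereth agreement and A-563 is covered: preferential rate Free applies instead.
The additional-duty order on A-563 targets Merar, not Mereth; it does not apply.
Duty = ¥389,105.80 × 0% = ¥0.00.
Total = ¥84,663.01 + ¥131,403.01 + ¥70,805.53 + ¥0.00 = ¥286,871.55.

¥286,871.55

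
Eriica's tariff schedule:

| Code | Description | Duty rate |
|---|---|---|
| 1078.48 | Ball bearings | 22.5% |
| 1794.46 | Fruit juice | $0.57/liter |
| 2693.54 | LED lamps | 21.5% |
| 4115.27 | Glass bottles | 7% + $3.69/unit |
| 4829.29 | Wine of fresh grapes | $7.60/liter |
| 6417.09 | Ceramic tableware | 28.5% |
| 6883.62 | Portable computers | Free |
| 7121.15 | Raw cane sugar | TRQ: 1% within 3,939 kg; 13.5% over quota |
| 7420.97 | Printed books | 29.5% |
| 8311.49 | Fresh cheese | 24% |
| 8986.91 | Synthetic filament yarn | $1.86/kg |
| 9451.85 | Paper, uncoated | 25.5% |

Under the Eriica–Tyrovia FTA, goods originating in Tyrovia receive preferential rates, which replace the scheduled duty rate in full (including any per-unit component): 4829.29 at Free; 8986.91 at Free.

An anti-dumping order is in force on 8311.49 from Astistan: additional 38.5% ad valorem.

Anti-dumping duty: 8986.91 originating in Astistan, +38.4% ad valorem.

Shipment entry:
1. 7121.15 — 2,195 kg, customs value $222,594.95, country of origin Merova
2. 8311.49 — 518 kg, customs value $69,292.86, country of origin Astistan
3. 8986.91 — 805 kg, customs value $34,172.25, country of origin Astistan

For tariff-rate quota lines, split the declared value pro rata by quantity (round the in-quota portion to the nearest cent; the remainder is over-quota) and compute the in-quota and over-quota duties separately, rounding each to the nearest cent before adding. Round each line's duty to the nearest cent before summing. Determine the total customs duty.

Line 1 (7121.15, Merova, 2,195 kg, $222,594.95):
Code 7121.15 is under a tariff-rate quota (threshold 3,939 kg). Quantity 2,195 kg is within the quota, so the in-quota rate 1% applies to the full value.
Duty = $222,594.95 × 1% = $2,225.95.
Line 2 (8311.49, Astistan, 518 kg, $69,292.86):
Base rate for 8311.49 is 24%.
Additional duty on 8311.49 from Astistan: +38.5%. Applied ad valorem rate: 24% + 38.5% = 62.5%.
Duty = $69,292.86 × 62.5% = $43,308.04.
Line 3 (8986.91, Astistan, 805 kg, $34,172.25):
Base rate for 8986.91 is $1.86/kg.
8986.91 has an FTA preferential rate, but origin Astistan is not Tyrovia; base rate stands.
Additional duty on 8986.91 from Astistan: +38.4% ad valorem. Applied ad valorem rate = 38.4%.
Duty = $34,172.25 × 38.4% + 805 × $1.86 = $14,619.44.
Total = $2,225.95 + $43,308.04 + $14,619.44 = $60,153.43.

$60,153.43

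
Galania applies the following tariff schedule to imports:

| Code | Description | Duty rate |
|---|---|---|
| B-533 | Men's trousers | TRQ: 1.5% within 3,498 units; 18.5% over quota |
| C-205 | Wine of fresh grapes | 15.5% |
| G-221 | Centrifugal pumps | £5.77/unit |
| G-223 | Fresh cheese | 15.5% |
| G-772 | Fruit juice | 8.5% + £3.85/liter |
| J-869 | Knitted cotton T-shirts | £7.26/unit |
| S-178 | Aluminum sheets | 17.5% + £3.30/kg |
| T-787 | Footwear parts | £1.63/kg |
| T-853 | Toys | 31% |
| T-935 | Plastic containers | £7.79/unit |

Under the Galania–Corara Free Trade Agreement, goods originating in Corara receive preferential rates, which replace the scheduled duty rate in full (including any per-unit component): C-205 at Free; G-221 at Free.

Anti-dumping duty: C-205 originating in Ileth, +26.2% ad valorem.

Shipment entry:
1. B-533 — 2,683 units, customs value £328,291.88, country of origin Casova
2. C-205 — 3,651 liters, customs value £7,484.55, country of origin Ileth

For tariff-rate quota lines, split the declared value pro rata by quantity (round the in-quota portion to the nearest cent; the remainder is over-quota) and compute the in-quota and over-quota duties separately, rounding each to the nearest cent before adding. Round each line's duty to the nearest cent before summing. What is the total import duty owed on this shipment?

£8,045.44

Line 1 (B-533, Casova, 2,683 units, £328,291.88):
Code B-533 is under a tariff-rate quota (threshold 3,498 units). Quantity 2,683 units is within the quota, so the in-quota rate 1.5% applies to the full value.
Duty = £328,291.88 × 1.5% = £4,924.38.
Line 2 (C-205, Ileth, 3,651 liters, £7,484.55):
Base rate for C-205 is 15.5%.
C-205 has an FTA preferential rate, but origin Ileth is not Corara; base rate stands.
Additional duty on C-205 from Ileth: +26.2%. Applied ad valorem rate: 15.5% + 26.2% = 41.7%.
Duty = £7,484.55 × 41.7% = £3,121.06.
Total = £4,924.38 + £3,121.06 = £8,045.44.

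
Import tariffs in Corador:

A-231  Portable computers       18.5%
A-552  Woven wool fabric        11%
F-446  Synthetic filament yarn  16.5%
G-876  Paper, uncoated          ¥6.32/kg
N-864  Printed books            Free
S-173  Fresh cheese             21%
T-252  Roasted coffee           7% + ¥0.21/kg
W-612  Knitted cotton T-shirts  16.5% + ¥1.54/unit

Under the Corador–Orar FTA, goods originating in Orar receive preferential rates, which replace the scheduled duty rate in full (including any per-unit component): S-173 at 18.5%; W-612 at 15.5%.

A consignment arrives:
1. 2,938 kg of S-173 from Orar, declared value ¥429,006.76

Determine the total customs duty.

¥79,366.25

Line 1 (S-173, Orar, 2,938 kg, ¥429,006.76):
Base rate for S-173 is 21%.
Origin Orar qualifies under the Corador–Orar agreement and S-173 is covered: preferential rate 18.5% applies instead.
Duty = ¥429,006.76 × 18.5% = ¥79,366.25.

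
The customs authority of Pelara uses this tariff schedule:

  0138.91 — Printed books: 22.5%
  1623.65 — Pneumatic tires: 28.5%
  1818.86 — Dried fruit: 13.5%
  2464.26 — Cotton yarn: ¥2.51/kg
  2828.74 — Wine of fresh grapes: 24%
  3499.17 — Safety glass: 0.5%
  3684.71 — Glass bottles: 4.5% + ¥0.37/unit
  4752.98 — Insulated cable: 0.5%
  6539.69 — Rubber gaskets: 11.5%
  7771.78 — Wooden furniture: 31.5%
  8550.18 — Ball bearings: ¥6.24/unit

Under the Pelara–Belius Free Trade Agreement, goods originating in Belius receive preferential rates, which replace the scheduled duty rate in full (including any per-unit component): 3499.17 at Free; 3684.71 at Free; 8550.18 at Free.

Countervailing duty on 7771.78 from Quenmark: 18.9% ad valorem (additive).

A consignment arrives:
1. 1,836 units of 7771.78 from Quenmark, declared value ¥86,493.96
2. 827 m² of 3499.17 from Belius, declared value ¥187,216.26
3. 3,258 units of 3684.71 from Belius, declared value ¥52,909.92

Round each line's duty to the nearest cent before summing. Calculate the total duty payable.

Line 1 (7771.78, Quenmark, 1,836 units, ¥86,493.96):
Base rate for 7771.78 is 31.5%.
Additional duty on 7771.78 from Quenmark: +18.9%. Applied ad valorem rate: 31.5% + 18.9% = 50.4%.
Duty = ¥86,493.96 × 50.4% = ¥43,592.96.
Line 2 (3499.17, Belius, 827 m², ¥187,216.26):
Base rate for 3499.17 is 0.5%.
Origin Belius qualifies under the Pelara–Belius agreement and 3499.17 is covered: preferential rate Free applies instead.
Duty = ¥187,216.26 × 0% = ¥0.00.
Line 3 (3684.71, Belius, 3,258 units, ¥52,909.92):
Base rate for 3684.71 is 4.5% + ¥0.37/unit.
Origin Belius qualifies under the Pelara–Belius agreement and 3684.71 is covered: preferential rate Free applies instead.
Duty = ¥52,909.92 × 0% = ¥0.00.
Total = ¥43,592.96 + ¥0.00 + ¥0.00 = ¥43,592.96.

¥43,592.96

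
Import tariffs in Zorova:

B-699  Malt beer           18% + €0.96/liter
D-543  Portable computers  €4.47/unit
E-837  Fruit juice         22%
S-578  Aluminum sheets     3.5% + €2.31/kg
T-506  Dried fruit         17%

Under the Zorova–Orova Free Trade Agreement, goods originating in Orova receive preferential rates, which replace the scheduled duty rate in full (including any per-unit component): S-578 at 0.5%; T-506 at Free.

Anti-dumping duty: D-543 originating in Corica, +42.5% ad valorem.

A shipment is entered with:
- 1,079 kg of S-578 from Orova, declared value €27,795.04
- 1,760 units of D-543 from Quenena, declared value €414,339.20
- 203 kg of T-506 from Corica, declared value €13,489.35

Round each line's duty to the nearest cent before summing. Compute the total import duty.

€10,299.37

Line 1 (S-578, Orova, 1,079 kg, €27,795.04):
Base rate for S-578 is 3.5% + €2.31/kg.
Origin Orova qualifies under the Zorova–Orova agreement and S-578 is covered: preferential rate 0.5% applies instead.
Duty = €27,795.04 × 0.5% = €138.98.
Line 2 (D-543, Quenena, 1,760 units, €414,339.20):
Base rate for D-543 is €4.47/unit.
The additional-duty order on D-543 targets Corica, not Quenena; it does not apply.
Duty = 1,760 × €4.47 = €7,867.20.
Line 3 (T-506, Corica, 203 kg, €13,489.35):
Base rate for T-506 is 17%.
T-506 has an FTA preferential rate, but origin Corica is not Orova; base rate stands.
Duty = €13,489.35 × 17% = €2,293.19.
Total = €138.98 + €7,867.20 + €2,293.19 = €10,299.37.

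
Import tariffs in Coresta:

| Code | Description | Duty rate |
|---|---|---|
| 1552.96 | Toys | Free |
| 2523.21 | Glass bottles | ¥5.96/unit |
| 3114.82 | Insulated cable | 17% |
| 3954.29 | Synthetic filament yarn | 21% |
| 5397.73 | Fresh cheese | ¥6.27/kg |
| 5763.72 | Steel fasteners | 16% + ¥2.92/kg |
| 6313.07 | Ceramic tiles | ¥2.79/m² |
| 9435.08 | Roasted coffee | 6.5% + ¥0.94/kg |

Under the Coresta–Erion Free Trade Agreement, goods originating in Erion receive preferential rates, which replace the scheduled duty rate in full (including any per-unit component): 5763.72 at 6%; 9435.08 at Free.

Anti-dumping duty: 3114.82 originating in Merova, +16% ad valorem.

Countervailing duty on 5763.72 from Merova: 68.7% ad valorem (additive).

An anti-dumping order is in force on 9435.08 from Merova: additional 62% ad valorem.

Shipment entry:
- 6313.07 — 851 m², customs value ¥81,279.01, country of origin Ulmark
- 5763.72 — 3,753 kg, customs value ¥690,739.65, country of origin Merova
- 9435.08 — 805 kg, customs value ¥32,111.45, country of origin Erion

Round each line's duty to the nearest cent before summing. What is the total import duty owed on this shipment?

¥598,389.53

Line 1 (6313.07, Ulmark, 851 m², ¥81,279.01):
Base rate for 6313.07 is ¥2.79/m².
Duty = 851 × ¥2.79 = ¥2,374.29.
Line 2 (5763.72, Merova, 3,753 kg, ¥690,739.65):
Base rate for 5763.72 is 16% + ¥2.92/kg.
5763.72 has an FTA preferential rate, but origin Merova is not Erion; base rate stands.
Additional duty on 5763.72 from Merova: +68.7%. Applied ad valorem rate: 16% + 68.7% = 84.7%.
Duty = ¥690,739.65 × 84.7% + 3,753 × ¥2.92 = ¥596,015.24.
Line 3 (9435.08, Erion, 805 kg, ¥32,111.45):
Base rate for 9435.08 is 6.5% + ¥0.94/kg.
Origin Erion qualifies under the Coresta–Erion agreement and 9435.08 is covered: preferential rate Free applies instead.
The additional-duty order on 9435.08 targets Merova, not Erion; it does not apply.
Duty = ¥32,111.45 × 0% = ¥0.00.
Total = ¥2,374.29 + ¥596,015.24 + ¥0.00 = ¥598,389.53.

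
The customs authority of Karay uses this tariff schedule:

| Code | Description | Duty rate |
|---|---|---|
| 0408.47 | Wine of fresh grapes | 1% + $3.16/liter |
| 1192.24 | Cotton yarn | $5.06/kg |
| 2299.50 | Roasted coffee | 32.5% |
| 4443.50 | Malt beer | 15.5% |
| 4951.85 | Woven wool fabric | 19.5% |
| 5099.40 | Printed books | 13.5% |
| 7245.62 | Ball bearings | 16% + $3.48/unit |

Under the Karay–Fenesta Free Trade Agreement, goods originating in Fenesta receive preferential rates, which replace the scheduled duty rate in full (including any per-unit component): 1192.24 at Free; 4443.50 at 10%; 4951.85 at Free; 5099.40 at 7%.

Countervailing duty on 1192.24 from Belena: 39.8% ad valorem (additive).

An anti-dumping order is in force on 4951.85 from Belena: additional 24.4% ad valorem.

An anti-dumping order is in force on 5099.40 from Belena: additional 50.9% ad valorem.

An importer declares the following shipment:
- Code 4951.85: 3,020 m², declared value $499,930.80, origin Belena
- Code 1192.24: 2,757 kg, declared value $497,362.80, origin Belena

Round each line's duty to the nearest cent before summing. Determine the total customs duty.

$431,370.43

Line 1 (4951.85, Belena, 3,020 m², $499,930.80):
Base rate for 4951.85 is 19.5%.
4951.85 has an FTA preferential rate, but origin Belena is not Fenesta; base rate stands.
Additional duty on 4951.85 from Belena: +24.4%. Applied ad valorem rate: 19.5% + 24.4% = 43.9%.
Duty = $499,930.80 × 43.9% = $219,469.62.
Line 2 (1192.24, Belena, 2,757 kg, $497,362.80):
Base rate for 1192.24 is $5.06/kg.
1192.24 has an FTA preferential rate, but origin Belena is not Fenesta; base rate stands.
Additional duty on 1192.24 from Belena: +39.8% ad valorem. Applied ad valorem rate = 39.8%.
Duty = $497,362.80 × 39.8% + 2,757 × $5.06 = $211,900.81.
Total = $219,469.62 + $211,900.81 = $431,370.43.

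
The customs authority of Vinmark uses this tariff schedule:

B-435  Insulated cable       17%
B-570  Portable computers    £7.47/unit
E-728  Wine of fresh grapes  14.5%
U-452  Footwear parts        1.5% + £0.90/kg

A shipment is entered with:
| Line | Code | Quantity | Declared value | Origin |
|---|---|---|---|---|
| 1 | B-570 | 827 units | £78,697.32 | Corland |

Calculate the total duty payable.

£6,177.69

Line 1 (B-570, Corland, 827 units, £78,697.32):
Base rate for B-570 is £7.47/unit.
Duty = 827 × £7.47 = £6,177.69.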